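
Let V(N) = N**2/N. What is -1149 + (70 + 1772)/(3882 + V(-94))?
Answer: -2175285/1894 ≈ -1148.5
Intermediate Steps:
V(N) = N
-1149 + (70 + 1772)/(3882 + V(-94)) = -1149 + (70 + 1772)/(3882 - 94) = -1149 + 1842/3788 = -1149 + 1842*(1/3788) = -1149 + 921/1894 = -2175285/1894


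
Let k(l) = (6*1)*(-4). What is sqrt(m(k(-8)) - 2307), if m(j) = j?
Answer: 3*I*sqrt(259) ≈ 48.28*I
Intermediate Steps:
k(l) = -24 (k(l) = 6*(-4) = -24)
sqrt(m(k(-8)) - 2307) = sqrt(-24 - 2307) = sqrt(-2331) = 3*I*sqrt(259)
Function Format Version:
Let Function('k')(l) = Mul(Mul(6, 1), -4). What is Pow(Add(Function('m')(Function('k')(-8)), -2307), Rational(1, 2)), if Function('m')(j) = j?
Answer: Mul(3, I, Pow(259, Rational(1, 2))) ≈ Mul(48.280, I)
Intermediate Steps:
Function('k')(l) = -24 (Function('k')(l) = Mul(6, -4) = -24)
Pow(Add(Function('m')(Function('k')(-8)), -2307), Rational(1, 2)) = Pow(Add(-24, -2307), Rational(1, 2)) = Pow(-2331, Rational(1, 2)) = Mul(3, I, Pow(259, Rational(1, 2)))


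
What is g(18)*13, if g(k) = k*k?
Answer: 4212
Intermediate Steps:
g(k) = k²
g(18)*13 = 18²*13 = 324*13 = 4212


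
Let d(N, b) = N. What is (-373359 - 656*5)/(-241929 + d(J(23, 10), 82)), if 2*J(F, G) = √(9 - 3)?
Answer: 60746597754/39019760693 + 376639*√6/117059282079 ≈ 1.5568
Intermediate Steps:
J(F, G) = √6/2 (J(F, G) = √(9 - 3)/2 = √6/2)
(-373359 - 656*5)/(-241929 + d(J(23, 10), 82)) = (-373359 - 656*5)/(-241929 + √6/2) = (-373359 - 3280)/(-241929 + √6/2) = -376639/(-241929 + √6/2)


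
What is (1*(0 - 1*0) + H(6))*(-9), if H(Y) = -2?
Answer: 18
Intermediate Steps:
(1*(0 - 1*0) + H(6))*(-9) = (1*(0 - 1*0) - 2)*(-9) = (1*(0 + 0) - 2)*(-9) = (1*0 - 2)*(-9) = (0 - 2)*(-9) = -2*(-9) = 18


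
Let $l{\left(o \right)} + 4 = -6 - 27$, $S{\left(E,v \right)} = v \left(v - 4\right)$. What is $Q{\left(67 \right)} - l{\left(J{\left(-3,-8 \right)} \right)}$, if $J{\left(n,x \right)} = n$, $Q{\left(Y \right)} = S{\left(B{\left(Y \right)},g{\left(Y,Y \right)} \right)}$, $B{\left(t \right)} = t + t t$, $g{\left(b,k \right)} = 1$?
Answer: $34$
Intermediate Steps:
$B{\left(t \right)} = t + t^{2}$
$S{\left(E,v \right)} = v \left(-4 + v\right)$
$Q{\left(Y \right)} = -3$ ($Q{\left(Y \right)} = 1 \left(-4 + 1\right) = 1 \left(-3\right) = -3$)
$l{\left(o \right)} = -37$ ($l{\left(o \right)} = -4 - 33 = -37$)
$Q{\left(67 \right)} - l{\left(J{\left(-3,-8 \right)} \right)} = -3 - -37 = -3 + 37 = 34$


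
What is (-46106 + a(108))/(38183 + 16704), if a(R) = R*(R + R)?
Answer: -3254/7841 ≈ -0.41500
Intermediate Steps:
a(R) = 2*R**2 (a(R) = R*(2*R) = 2*R**2)
(-46106 + a(108))/(38183 + 16704) = (-46106 + 2*108**2)/(38183 + 16704) = (-46106 + 2*11664)/54887 = (-46106 + 23328)*(1/54887) = -22778*1/54887 = -3254/7841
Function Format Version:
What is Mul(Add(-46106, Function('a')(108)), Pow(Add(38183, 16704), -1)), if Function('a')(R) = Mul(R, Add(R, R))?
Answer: Rational(-3254, 7841) ≈ -0.41500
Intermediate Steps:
Function('a')(R) = Mul(2, Pow(R, 2)) (Function('a')(R) = Mul(R, Mul(2, R)) = Mul(2, Pow(R, 2)))
Mul(Add(-46106, Function('a')(108)), Pow(Add(38183, 16704), -1)) = Mul(Add(-46106, Mul(2, Pow(108, 2))), Pow(Add(38183, 16704), -1)) = Mul(Add(-46106, Mul(2, 11664)), Pow(54887, -1)) = Mul(Add(-46106, 23328), Rational(1, 54887)) = Mul(-22778, Rational(1, 54887)) = Rational(-3254, 7841)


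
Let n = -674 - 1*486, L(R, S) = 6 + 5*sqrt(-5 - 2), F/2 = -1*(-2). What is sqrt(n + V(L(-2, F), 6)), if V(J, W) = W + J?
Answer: sqrt(-1148 + 5*I*sqrt(7)) ≈ 0.1952 + 33.883*I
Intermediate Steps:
F = 4 (F = 2*(-1*(-2)) = 2*2 = 4)
L(R, S) = 6 + 5*I*sqrt(7) (L(R, S) = 6 + 5*sqrt(-7) = 6 + 5*(I*sqrt(7)) = 6 + 5*I*sqrt(7))
V(J, W) = J + W
n = -1160 (n = -674 - 486 = -1160)
sqrt(n + V(L(-2, F), 6)) = sqrt(-1160 + ((6 + 5*I*sqrt(7)) + 6)) = sqrt(-1160 + (12 + 5*I*sqrt(7))) = sqrt(-1148 + 5*I*sqrt(7))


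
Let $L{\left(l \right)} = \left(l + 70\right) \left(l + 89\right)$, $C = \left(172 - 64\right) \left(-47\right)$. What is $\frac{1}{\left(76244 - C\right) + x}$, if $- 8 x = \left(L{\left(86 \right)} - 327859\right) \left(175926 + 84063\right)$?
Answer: $\frac{8}{78142684411} \approx 1.0238 \cdot 10^{-10}$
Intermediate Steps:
$C = -5076$ ($C = 108 \left(-47\right) = -5076$)
$L{\left(l \right)} = \left(70 + l\right) \left(89 + l\right)$
$x = \frac{78142033851}{8}$ ($x = - \frac{\left(\left(6230 + 86^{2} + 159 \cdot 86\right) - 327859\right) \left(175926 + 84063\right)}{8} = - \frac{\left(\left(6230 + 7396 + 13674\right) - 327859\right) 259989}{8} = - \frac{\left(27300 - 327859\right) 259989}{8} = - \frac{\left(-300559\right) 259989}{8} = \left(- \frac{1}{8}\right) \left(-78142033851\right) = \frac{78142033851}{8} \approx 9.7677 \cdot 10^{9}$)
$\frac{1}{\left(76244 - C\right) + x} = \frac{1}{\left(76244 - -5076\right) + \frac{78142033851}{8}} = \frac{1}{\left(76244 + 5076\right) + \frac{78142033851}{8}} = \frac{1}{81320 + \frac{78142033851}{8}} = \frac{1}{\frac{78142684411}{8}} = \frac{8}{78142684411}$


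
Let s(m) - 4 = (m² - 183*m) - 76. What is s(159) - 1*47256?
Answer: -51144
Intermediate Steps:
s(m) = -72 + m² - 183*m (s(m) = 4 + ((m² - 183*m) - 76) = 4 + (-76 + m² - 183*m) = -72 + m² - 183*m)
s(159) - 1*47256 = (-72 + 159² - 183*159) - 1*47256 = (-72 + 25281 - 29097) - 47256 = -3888 - 47256 = -51144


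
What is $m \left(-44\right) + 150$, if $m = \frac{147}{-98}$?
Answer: $216$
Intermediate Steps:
$m = - \frac{3}{2}$ ($m = 147 \left(- \frac{1}{98}\right) = - \frac{3}{2} \approx -1.5$)
$m \left(-44\right) + 150 = \left(- \frac{3}{2}\right) \left(-44\right) + 150 = 66 + 150 = 216$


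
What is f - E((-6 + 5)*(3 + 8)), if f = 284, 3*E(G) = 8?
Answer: 844/3 ≈ 281.33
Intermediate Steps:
E(G) = 8/3 (E(G) = (⅓)*8 = 8/3)
f - E((-6 + 5)*(3 + 8)) = 284 - 1*8/3 = 284 - 8/3 = 844/3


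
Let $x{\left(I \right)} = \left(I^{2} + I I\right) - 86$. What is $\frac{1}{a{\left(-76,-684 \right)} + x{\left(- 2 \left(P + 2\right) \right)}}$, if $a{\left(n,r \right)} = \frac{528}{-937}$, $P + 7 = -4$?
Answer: $\frac{937}{526066} \approx 0.0017811$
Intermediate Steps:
$P = -11$ ($P = -7 - 4 = -11$)
$a{\left(n,r \right)} = - \frac{528}{937}$ ($a{\left(n,r \right)} = 528 \left(- \frac{1}{937}\right) = - \frac{528}{937}$)
$x{\left(I \right)} = -86 + 2 I^{2}$ ($x{\left(I \right)} = \left(I^{2} + I^{2}\right) - 86 = 2 I^{2} - 86 = -86 + 2 I^{2}$)
$\frac{1}{a{\left(-76,-684 \right)} + x{\left(- 2 \left(P + 2\right) \right)}} = \frac{1}{- \frac{528}{937} - \left(86 - 2 \left(- 2 \left(-11 + 2\right)\right)^{2}\right)} = \frac{1}{- \frac{528}{937} - \left(86 - 2 \left(\left(-2\right) \left(-9\right)\right)^{2}\right)} = \frac{1}{- \frac{528}{937} - \left(86 - 2 \cdot 18^{2}\right)} = \frac{1}{- \frac{528}{937} + \left(-86 + 2 \cdot 324\right)} = \frac{1}{- \frac{528}{937} + \left(-86 + 648\right)} = \frac{1}{- \frac{528}{937} + 562} = \frac{1}{\frac{526066}{937}} = \frac{937}{526066}$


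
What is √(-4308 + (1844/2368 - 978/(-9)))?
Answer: I*√827686263/444 ≈ 64.796*I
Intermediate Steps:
√(-4308 + (1844/2368 - 978/(-9))) = √(-4308 + (1844*(1/2368) - 978*(-⅑))) = √(-4308 + (461/592 + 326/3)) = √(-4308 + 194375/1776) = √(-7456633/1776) = I*√827686263/444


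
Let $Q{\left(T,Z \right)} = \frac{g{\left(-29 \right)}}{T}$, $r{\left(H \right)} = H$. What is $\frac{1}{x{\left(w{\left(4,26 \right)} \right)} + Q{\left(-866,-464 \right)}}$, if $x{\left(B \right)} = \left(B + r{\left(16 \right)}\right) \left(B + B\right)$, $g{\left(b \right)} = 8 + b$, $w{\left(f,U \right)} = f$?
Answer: $\frac{866}{138581} \approx 0.0062491$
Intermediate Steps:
$x{\left(B \right)} = 2 B \left(16 + B\right)$ ($x{\left(B \right)} = \left(B + 16\right) \left(B + B\right) = \left(16 + B\right) 2 B = 2 B \left(16 + B\right)$)
$Q{\left(T,Z \right)} = - \frac{21}{T}$ ($Q{\left(T,Z \right)} = \frac{8 - 29}{T} = - \frac{21}{T}$)
$\frac{1}{x{\left(w{\left(4,26 \right)} \right)} + Q{\left(-866,-464 \right)}} = \frac{1}{2 \cdot 4 \left(16 + 4\right) - \frac{21}{-866}} = \frac{1}{2 \cdot 4 \cdot 20 - - \frac{21}{866}} = \frac{1}{160 + \frac{21}{866}} = \frac{1}{\frac{138581}{866}} = \frac{866}{138581}$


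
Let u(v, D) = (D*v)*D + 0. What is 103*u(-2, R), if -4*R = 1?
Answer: -103/8 ≈ -12.875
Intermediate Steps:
R = -1/4 (R = -1/4*1 = -1/4 ≈ -0.25000)
u(v, D) = v*D**2 (u(v, D) = v*D**2 + 0 = v*D**2)
103*u(-2, R) = 103*(-2*(-1/4)**2) = 103*(-2*1/16) = 103*(-1/8) = -103/8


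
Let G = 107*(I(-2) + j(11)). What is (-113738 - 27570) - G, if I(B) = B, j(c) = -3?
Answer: -140773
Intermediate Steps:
G = -535 (G = 107*(-2 - 3) = 107*(-5) = -535)
(-113738 - 27570) - G = (-113738 - 27570) - 1*(-535) = -141308 + 535 = -140773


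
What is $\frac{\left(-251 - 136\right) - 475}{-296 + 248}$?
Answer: $\frac{431}{24} \approx 17.958$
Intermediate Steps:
$\frac{\left(-251 - 136\right) - 475}{-296 + 248} = \frac{\left(-251 - 136\right) - 475}{-48} = \left(-387 - 475\right) \left(- \frac{1}{48}\right) = \left(-862\right) \left(- \frac{1}{48}\right) = \frac{431}{24}$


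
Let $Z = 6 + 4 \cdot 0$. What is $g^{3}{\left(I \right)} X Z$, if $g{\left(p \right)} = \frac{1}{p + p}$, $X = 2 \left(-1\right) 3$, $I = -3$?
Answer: $\frac{1}{6} \approx 0.16667$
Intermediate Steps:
$X = -6$ ($X = \left(-2\right) 3 = -6$)
$g{\left(p \right)} = \frac{1}{2 p}$
$Z = 6$ ($Z = 6 + 0 = 6$)
$g^{3}{\left(I \right)} X Z = \left(\frac{1}{2 \left(-3\right)}\right)^{3} \left(-6\right) 6 = \left(\frac{1}{2} \left(- \frac{1}{3}\right)\right)^{3} \left(-6\right) 6 = \left(- \frac{1}{6}\right)^{3} \left(-6\right) 6 = \left(- \frac{1}{216}\right) \left(-6\right) 6 = \frac{1}{36} \cdot 6 = \frac{1}{6}$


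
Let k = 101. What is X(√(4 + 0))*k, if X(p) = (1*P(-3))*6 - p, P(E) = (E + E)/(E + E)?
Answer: 404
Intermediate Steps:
P(E) = 1 (P(E) = (2*E)/((2*E)) = (2*E)*(1/(2*E)) = 1)
X(p) = 6 - p (X(p) = (1*1)*6 - p = 1*6 - p = 6 - p)
X(√(4 + 0))*k = (6 - √(4 + 0))*101 = (6 - √4)*101 = (6 - 1*2)*101 = (6 - 2)*101 = 4*101 = 404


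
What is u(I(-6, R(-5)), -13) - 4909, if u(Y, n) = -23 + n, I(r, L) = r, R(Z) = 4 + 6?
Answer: -4945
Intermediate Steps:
R(Z) = 10
u(I(-6, R(-5)), -13) - 4909 = (-23 - 13) - 4909 = -36 - 4909 = -4945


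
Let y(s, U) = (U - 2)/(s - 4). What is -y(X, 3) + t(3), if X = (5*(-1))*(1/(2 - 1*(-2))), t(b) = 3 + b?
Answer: 130/21 ≈ 6.1905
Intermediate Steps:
X = -5/4 (X = -5/(2 + 2) = -5/4 ≈ -1.2500)
y(s, U) = (-2 + U)/(-4 + s)
-y(X, 3) + t(3) = -(-2 + 3)/(-4 - 5/4) + (3 + 3) = -1/(-21/4) + 6 = -(-4)/21 + 6 = -1*(-4/21) + 6 = 4/21 + 6 = 130/21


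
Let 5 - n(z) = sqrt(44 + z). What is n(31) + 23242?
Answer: 23247 - 5*sqrt(3) ≈ 23238.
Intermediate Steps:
n(z) = 5 - sqrt(44 + z)
n(31) + 23242 = (5 - sqrt(44 + 31)) + 23242 = (5 - sqrt(75)) + 23242 = (5 - 5*sqrt(3)) + 23242 = 23247 - 5*sqrt(3)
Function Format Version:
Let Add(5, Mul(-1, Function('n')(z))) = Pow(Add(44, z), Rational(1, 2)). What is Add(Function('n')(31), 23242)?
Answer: Add(23247, Mul(-5, Pow(3, Rational(1, 2)))) ≈ 23238.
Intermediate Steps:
Function('n')(z) = Add(5, Mul(-1, Pow(Add(44, z), Rational(1, 2))))
Add(Function('n')(31), 23242) = Add(Add(5, Mul(-1, Pow(Add(44, 31), Rational(1, 2)))), 23242) = Add(Add(5, Mul(-1, Pow(75, Rational(1, 2)))), 23242) = Add(Add(5, Mul(-1, Mul(5, Pow(3, Rational(1, 2))))), 23242) = Add(Add(5, Mul(-5, Pow(3, Rational(1, 2)))), 23242) = Add(23247, Mul(-5, Pow(3, Rational(1, 2))))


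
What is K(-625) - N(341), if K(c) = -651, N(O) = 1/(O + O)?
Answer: -443983/682 ≈ -651.00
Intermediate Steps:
N(O) = 1/(2*O)
K(-625) - N(341) = -651 - 1/(2*341) = -651 - 1*1/682 = -651 - 1/682 = -443983/682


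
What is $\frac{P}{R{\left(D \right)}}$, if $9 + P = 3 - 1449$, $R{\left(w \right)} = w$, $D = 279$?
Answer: $- \frac{485}{93} \approx -5.2151$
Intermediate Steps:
$P = -1455$ ($P = -9 + \left(3 - 1449\right) = -9 - 1446 = -1455$)
$\frac{P}{R{\left(D \right)}} = - \frac{1455}{279} = \left(-1455\right) \frac{1}{279} = - \frac{485}{93}$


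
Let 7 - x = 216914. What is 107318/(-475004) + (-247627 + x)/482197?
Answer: -136201962891/114522751894 ≈ -1.1893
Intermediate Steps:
x = -216907 (x = 7 - 1*216914 = 7 - 216914 = -216907)
107318/(-475004) + (-247627 + x)/482197 = 107318/(-475004) + (-247627 - 216907)/482197 = 107318*(-1/475004) - 464534*1/482197 = -53659/237502 - 464534/482197 = -136201962891/114522751894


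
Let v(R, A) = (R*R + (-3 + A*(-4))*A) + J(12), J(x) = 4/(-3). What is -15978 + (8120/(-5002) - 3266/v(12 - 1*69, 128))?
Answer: -7514082044848/470230517 ≈ -15980.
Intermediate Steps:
J(x) = -4/3 (J(x) = 4*(-⅓) = -4/3)
v(R, A) = -4/3 + R² + A*(-3 - 4*A) (v(R, A) = (R*R + (-3 + A*(-4))*A) - 4/3 = (R² + (-3 - 4*A)*A) - 4/3 = (R² + A*(-3 - 4*A)) - 4/3 = -4/3 + R² + A*(-3 - 4*A))
-15978 + (8120/(-5002) - 3266/v(12 - 1*69, 128)) = -15978 + (8120/(-5002) - 3266/(-4/3 + (12 - 1*69)² - 4*128² - 3*128)) = -15978 + (8120*(-1/5002) - 3266/(-4/3 + (12 - 69)² - 4*16384 - 384)) = -15978 + (-4060/2501 - 3266/(-4/3 + (-57)² - 65536 - 384)) = -15978 + (-4060/2501 - 3266/(-4/3 + 3249 - 65536 - 384)) = -15978 + (-4060/2501 - 3266/(-188017/3)) = -15978 + (-4060/2501 - 3266*(-3/188017)) = -15978 + (-4060/2501 + 9798/188017) = -15978 - 738844222/470230517 = -7514082044848/470230517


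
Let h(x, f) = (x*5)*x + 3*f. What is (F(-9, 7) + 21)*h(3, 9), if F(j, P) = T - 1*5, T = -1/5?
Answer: 5688/5 ≈ 1137.6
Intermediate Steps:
T = -⅕ (T = -1*⅕ = -⅕ ≈ -0.20000)
F(j, P) = -26/5 (F(j, P) = -⅕ - 1*5 = -⅕ - 5 = -26/5)
h(x, f) = 3*f + 5*x² (h(x, f) = (5*x)*x + 3*f = 5*x² + 3*f = 3*f + 5*x²)
(F(-9, 7) + 21)*h(3, 9) = (-26/5 + 21)*(3*9 + 5*3²) = 79*(27 + 5*9)/5 = 79*(27 + 45)/5 = (79/5)*72 = 5688/5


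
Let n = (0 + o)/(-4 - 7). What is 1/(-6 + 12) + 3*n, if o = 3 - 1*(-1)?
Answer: -61/66 ≈ -0.92424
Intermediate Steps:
o = 4 (o = 3 + 1 = 4)
n = -4/11 (n = (0 + 4)/(-4 - 7) = 4/(-11) = 4*(-1/11) = -4/11 ≈ -0.36364)
1/(-6 + 12) + 3*n = 1/(-6 + 12) + 3*(-4/11) = 1/6 - 12/11 = ⅙ - 12/11 = -61/66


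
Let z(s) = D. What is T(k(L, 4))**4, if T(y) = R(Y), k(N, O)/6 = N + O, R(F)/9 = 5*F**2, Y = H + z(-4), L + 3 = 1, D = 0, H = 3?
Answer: 26904200625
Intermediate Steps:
L = -2 (L = -3 + 1 = -2)
z(s) = 0
Y = 3 (Y = 3 + 0 = 3)
R(F) = 45*F**2 (R(F) = 9*(5*F**2) = 45*F**2)
k(N, O) = 6*N + 6*O (k(N, O) = 6*(N + O) = 6*N + 6*O)
T(y) = 405 (T(y) = 45*3**2 = 45*9 = 405)
T(k(L, 4))**4 = 405**4 = 26904200625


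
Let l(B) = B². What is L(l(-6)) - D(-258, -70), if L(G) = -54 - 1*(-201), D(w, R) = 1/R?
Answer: 10291/70 ≈ 147.01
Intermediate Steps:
L(G) = 147 (L(G) = -54 + 201 = 147)
L(l(-6)) - D(-258, -70) = 147 - 1/(-70) = 147 - 1*(-1/70) = 147 + 1/70 = 10291/70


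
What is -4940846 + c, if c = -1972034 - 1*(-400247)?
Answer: -6512633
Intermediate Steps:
c = -1571787 (c = -1972034 + 400247 = -1571787)
-4940846 + c = -4940846 - 1571787 = -6512633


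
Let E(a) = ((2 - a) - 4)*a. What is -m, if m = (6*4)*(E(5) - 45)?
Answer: 1920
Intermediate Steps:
E(a) = a*(-2 - a) (E(a) = (-2 - a)*a = a*(-2 - a))
m = -1920 (m = (6*4)*(-1*5*(2 + 5) - 45) = 24*(-1*5*7 - 45) = 24*(-35 - 45) = 24*(-80) = -1920)
-m = -1*(-1920) = 1920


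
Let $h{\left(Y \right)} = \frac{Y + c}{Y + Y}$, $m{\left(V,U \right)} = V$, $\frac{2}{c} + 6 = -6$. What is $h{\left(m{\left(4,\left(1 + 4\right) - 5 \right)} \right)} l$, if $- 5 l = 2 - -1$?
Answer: $- \frac{23}{80} \approx -0.2875$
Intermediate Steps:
$c = - \frac{1}{6}$ ($c = \frac{2}{-6 - 6} = \frac{2}{-12} = 2 \left(- \frac{1}{12}\right) = - \frac{1}{6} \approx -0.16667$)
$l = - \frac{3}{5}$ ($l = - \frac{2 - -1}{5} = - \frac{2 + 1}{5} = \left(- \frac{1}{5}\right) 3 = - \frac{3}{5} \approx -0.6$)
$h{\left(Y \right)} = \frac{- \frac{1}{6} + Y}{2 Y}$ ($h{\left(Y \right)} = \frac{Y - \frac{1}{6}}{Y + Y} = \frac{- \frac{1}{6} + Y}{2 Y}$)
$h{\left(m{\left(4,\left(1 + 4\right) - 5 \right)} \right)} l = \frac{-1 + 6 \cdot 4}{12 \cdot 4} \left(- \frac{3}{5}\right) = \frac{1}{12} \cdot \frac{1}{4} \left(-1 + 24\right) \left(- \frac{3}{5}\right) = \frac{1}{12} \cdot \frac{1}{4} \cdot 23 \left(- \frac{3}{5}\right) = \frac{23}{48} \left(- \frac{3}{5}\right) = - \frac{23}{80}$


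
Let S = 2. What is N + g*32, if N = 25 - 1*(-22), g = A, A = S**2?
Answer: 175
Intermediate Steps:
A = 4 (A = 2**2 = 4)
g = 4
N = 47 (N = 25 + 22 = 47)
N + g*32 = 47 + 4*32 = 47 + 128 = 175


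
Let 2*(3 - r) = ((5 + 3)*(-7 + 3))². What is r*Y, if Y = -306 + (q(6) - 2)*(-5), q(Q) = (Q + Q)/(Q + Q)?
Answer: 153209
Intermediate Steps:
q(Q) = 1 (q(Q) = (2*Q)/((2*Q)) = (2*Q)*(1/(2*Q)) = 1)
Y = -301 (Y = -306 + (1 - 2)*(-5) = -306 - 1*(-5) = -306 + 5 = -301)
r = -509 (r = 3 - (-7 + 3)²*(5 + 3)²/2 = 3 - (8*(-4))²/2 = 3 - ½*(-32)² = 3 - ½*1024 = 3 - 512 = -509)
r*Y = -509*(-301) = 153209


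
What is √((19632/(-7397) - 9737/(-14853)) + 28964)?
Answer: √349597381697071350297/109867641 ≈ 170.18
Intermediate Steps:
√((19632/(-7397) - 9737/(-14853)) + 28964) = √((19632*(-1/7397) - 9737*(-1/14853)) + 28964) = √((-19632/7397 + 9737/14853) + 28964) = √(-219569507/109867641 + 28964) = √(3181986784417/109867641) = √349597381697071350297/109867641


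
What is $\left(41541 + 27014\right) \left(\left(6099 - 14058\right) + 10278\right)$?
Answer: $158979045$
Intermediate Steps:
$\left(41541 + 27014\right) \left(\left(6099 - 14058\right) + 10278\right) = 68555 \left(\left(6099 - 14058\right) + 10278\right) = 68555 \left(-7959 + 10278\right) = 68555 \cdot 2319 = 158979045$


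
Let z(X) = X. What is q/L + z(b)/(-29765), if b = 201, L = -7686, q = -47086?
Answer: 699984952/114386895 ≈ 6.1195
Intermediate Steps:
q/L + z(b)/(-29765) = -47086/(-7686) + 201/(-29765) = -47086*(-1/7686) + 201*(-1/29765) = 23543/3843 - 201/29765 = 699984952/114386895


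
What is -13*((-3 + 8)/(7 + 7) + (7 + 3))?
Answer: -1885/14 ≈ -134.64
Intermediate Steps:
-13*((-3 + 8)/(7 + 7) + (7 + 3)) = -13*(5/14 + 10) = -13*145/14 = -1885/14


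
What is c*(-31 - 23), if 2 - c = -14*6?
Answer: -4644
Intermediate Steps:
c = 86 (c = 2 - (-14)*6 = 2 - 1*(-84) = 2 + 84 = 86)
c*(-31 - 23) = 86*(-31 - 23) = 86*(-54) = -4644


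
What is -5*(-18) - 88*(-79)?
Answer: 7042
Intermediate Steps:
-5*(-18) - 88*(-79) = 90 + 6952 = 7042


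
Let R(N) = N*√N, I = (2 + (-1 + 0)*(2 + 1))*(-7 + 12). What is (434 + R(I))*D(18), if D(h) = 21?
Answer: 9114 - 105*I*√5 ≈ 9114.0 - 234.79*I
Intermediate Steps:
I = -5 (I = (2 - 1*3)*5 = (2 - 3)*5 = -1*5 = -5)
R(N) = N^(3/2)
(434 + R(I))*D(18) = (434 + (-5)^(3/2))*21 = (434 - 5*I*√5)*21 = 9114 - 105*I*√5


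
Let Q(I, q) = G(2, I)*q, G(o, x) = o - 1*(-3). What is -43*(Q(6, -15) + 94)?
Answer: -817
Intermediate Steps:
G(o, x) = 3 + o (G(o, x) = o + 3 = 3 + o)
Q(I, q) = 5*q (Q(I, q) = (3 + 2)*q = 5*q)
-43*(Q(6, -15) + 94) = -43*(5*(-15) + 94) = -43*(-75 + 94) = -43*19 = -817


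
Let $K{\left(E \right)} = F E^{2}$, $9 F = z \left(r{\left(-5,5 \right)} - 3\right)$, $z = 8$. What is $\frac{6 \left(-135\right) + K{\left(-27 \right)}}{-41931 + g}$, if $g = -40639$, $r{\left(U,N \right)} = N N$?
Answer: $- \frac{6723}{41285} \approx -0.16284$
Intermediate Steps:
$r{\left(U,N \right)} = N^{2}$
$F = \frac{176}{9}$ ($F = \frac{8 \left(5^{2} - 3\right)}{9} = \frac{8 \left(25 - 3\right)}{9} = \frac{8 \cdot 22}{9} = \frac{1}{9} \cdot 176 = \frac{176}{9} \approx 19.556$)
$K{\left(E \right)} = \frac{176 E^{2}}{9}$
$\frac{6 \left(-135\right) + K{\left(-27 \right)}}{-41931 + g} = \frac{6 \left(-135\right) + \frac{176 \left(-27\right)^{2}}{9}}{-41931 - 40639} = \frac{-810 + \frac{176}{9} \cdot 729}{-82570} = \left(-810 + 14256\right) \left(- \frac{1}{82570}\right) = 13446 \left(- \frac{1}{82570}\right) = - \frac{6723}{41285}$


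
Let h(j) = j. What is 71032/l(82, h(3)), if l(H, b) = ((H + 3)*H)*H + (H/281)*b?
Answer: 9979996/80301493 ≈ 0.12428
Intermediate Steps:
l(H, b) = H²*(3 + H) + H*b/281 (l(H, b) = ((3 + H)*H)*H + (H*(1/281))*b = (H*(3 + H))*H + (H/281)*b = H²*(3 + H) + H*b/281)
71032/l(82, h(3)) = 71032/(((1/281)*82*(3 + 281*82² + 843*82))) = 71032/(((1/281)*82*(3 + 281*6724 + 69126))) = 71032/(((1/281)*82*(3 + 1889444 + 69126))) = 71032/(((1/281)*82*1958573)) = 71032/(160602986/281) = 71032*(281/160602986) = 9979996/80301493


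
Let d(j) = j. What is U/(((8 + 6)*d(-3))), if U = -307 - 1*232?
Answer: 77/6 ≈ 12.833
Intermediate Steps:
U = -539 (U = -307 - 232 = -539)
U/(((8 + 6)*d(-3))) = -539*(-1/(3*(8 + 6))) = -539/(14*(-3)) = -539/(-42) = -539*(-1/42) = 77/6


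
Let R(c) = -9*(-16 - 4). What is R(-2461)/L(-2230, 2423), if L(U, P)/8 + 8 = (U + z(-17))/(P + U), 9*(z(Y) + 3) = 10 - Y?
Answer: -2895/2516 ≈ -1.1506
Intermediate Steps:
z(Y) = -17/9 - Y/9 (z(Y) = -3 + (10 - Y)/9 = -3 + (10/9 - Y/9) = -17/9 - Y/9)
R(c) = 180 (R(c) = -9*(-20) = 180)
L(U, P) = -64 + 8*U/(P + U) (L(U, P) = -64 + 8*((U + (-17/9 - 1/9*(-17)))/(P + U)) = -64 + 8*((U + (-17/9 + 17/9))/(P + U)) = -64 + 8*((U + 0)/(P + U)) = -64 + 8*(U/(P + U)) = -64 + 8*U/(P + U))
R(-2461)/L(-2230, 2423) = 180/((8*(-8*2423 - 7*(-2230))/(2423 - 2230))) = 180/((8*(-19384 + 15610)/193)) = 180/((8*(1/193)*(-3774))) = 180/(-30192/193) = 180*(-193/30192) = -2895/2516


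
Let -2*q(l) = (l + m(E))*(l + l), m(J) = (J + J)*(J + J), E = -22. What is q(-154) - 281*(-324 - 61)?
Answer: 382613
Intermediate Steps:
m(J) = 4*J**2 (m(J) = (2*J)*(2*J) = 4*J**2)
q(l) = -l*(1936 + l) (q(l) = -(l + 4*(-22)**2)*(l + l)/2 = -(l + 4*484)*2*l/2 = -(l + 1936)*2*l/2 = -(1936 + l)*2*l/2 = -l*(1936 + l))
q(-154) - 281*(-324 - 61) = -1*(-154)*(1936 - 154) - 281*(-324 - 61) = -1*(-154)*1782 - 281*(-385) = 274428 - 1*(-108185) = 274428 + 108185 = 382613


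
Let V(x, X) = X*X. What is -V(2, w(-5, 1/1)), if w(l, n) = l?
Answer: -25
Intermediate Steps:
V(x, X) = X**2
-V(2, w(-5, 1/1)) = -1*(-5)**2 = -1*25 = -25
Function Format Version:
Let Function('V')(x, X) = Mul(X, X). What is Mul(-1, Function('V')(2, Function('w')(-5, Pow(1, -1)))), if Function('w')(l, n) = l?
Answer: -25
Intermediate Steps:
Function('V')(x, X) = Pow(X, 2)
Mul(-1, Function('V')(2, Function('w')(-5, Pow(1, -1)))) = Mul(-1, Pow(-5, 2)) = Mul(-1, 25) = -25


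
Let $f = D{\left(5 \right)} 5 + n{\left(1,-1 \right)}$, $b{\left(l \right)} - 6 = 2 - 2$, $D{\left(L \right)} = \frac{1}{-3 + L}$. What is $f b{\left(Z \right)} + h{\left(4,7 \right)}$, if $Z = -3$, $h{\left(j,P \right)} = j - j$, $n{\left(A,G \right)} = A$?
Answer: $21$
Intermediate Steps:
$h{\left(j,P \right)} = 0$
$b{\left(l \right)} = 6$ ($b{\left(l \right)} = 6 + \left(2 - 2\right) = 6 + 0 = 6$)
$f = \frac{7}{2}$ ($f = \frac{1}{-3 + 5} \cdot 5 + 1 = \frac{1}{2} \cdot 5 + 1 = \frac{5}{2} + 1 = \frac{7}{2} \approx 3.5$)
$f b{\left(Z \right)} + h{\left(4,7 \right)} = \frac{7}{2} \cdot 6 + 0 = 21 + 0 = 21$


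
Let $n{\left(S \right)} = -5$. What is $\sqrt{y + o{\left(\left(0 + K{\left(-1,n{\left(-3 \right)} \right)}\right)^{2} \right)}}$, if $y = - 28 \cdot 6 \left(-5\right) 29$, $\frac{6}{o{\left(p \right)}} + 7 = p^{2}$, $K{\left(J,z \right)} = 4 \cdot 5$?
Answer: $\frac{\sqrt{69284603972622}}{53331} \approx 156.08$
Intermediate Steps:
$K{\left(J,z \right)} = 20$
$o{\left(p \right)} = \frac{6}{-7 + p^{2}}$
$y = 24360$ ($y = \left(-28\right) \left(-30\right) 29 = 840 \cdot 29 = 24360$)
$\sqrt{y + o{\left(\left(0 + K{\left(-1,n{\left(-3 \right)} \right)}\right)^{2} \right)}} = \sqrt{24360 + \frac{6}{-7 + \left(\left(0 + 20\right)^{2}\right)^{2}}} = \sqrt{24360 + \frac{6}{-7 + \left(20^{2}\right)^{2}}} = \sqrt{24360 + \frac{6}{-7 + 400^{2}}} = \sqrt{24360 + \frac{6}{-7 + 160000}} = \sqrt{24360 + \frac{6}{159993}} = \sqrt{24360 + 6 \cdot \frac{1}{159993}} = \sqrt{24360 + \frac{2}{53331}} = \sqrt{\frac{1299143162}{53331}} = \frac{\sqrt{69284603972622}}{53331}$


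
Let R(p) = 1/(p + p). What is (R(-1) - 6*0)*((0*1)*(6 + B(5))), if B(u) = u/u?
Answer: 0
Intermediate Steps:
B(u) = 1
R(p) = 1/(2*p)
(R(-1) - 6*0)*((0*1)*(6 + B(5))) = ((½)/(-1) - 6*0)*((0*1)*(6 + 1)) = ((½)*(-1) + 0)*(0*7) = (-½ + 0)*0 = -½*0 = 0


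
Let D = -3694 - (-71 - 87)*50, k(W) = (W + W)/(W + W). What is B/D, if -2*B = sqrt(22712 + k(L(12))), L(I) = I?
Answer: -sqrt(22713)/8412 ≈ -0.017916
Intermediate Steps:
k(W) = 1 (k(W) = (2*W)/((2*W)) = (2*W)*(1/(2*W)) = 1)
B = -sqrt(22713)/2 (B = -sqrt(22712 + 1)/2 = -sqrt(22713)/2 ≈ -75.354)
D = 4206 (D = -3694 - (-158)*50 = -3694 - 1*(-7900) = -3694 + 7900 = 4206)
B/D = -sqrt(22713)/2/4206 = -sqrt(22713)/2*(1/4206) = -sqrt(22713)/8412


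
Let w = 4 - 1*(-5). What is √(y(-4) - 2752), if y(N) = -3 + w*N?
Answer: I*√2791 ≈ 52.83*I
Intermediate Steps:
w = 9 (w = 4 + 5 = 9)
y(N) = -3 + 9*N
√(y(-4) - 2752) = √((-3 + 9*(-4)) - 2752) = √((-3 - 36) - 2752) = √(-39 - 2752) = √(-2791) = I*√2791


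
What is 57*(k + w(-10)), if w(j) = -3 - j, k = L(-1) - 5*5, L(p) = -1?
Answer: -1083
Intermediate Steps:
k = -26 (k = -1 - 5*5 = -1 - 25 = -26)
57*(k + w(-10)) = 57*(-26 + (-3 - 1*(-10))) = 57*(-26 + (-3 + 10)) = 57*(-26 + 7) = 57*(-19) = -1083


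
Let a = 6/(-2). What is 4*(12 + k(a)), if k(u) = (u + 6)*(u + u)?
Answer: -24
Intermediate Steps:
a = -3 (a = 6*(-½) = -3)
k(u) = 2*u*(6 + u) (k(u) = (6 + u)*(2*u) = 2*u*(6 + u))
4*(12 + k(a)) = 4*(12 + 2*(-3)*(6 - 3)) = 4*(12 + 2*(-3)*3) = 4*(12 - 18) = 4*(-6) = -24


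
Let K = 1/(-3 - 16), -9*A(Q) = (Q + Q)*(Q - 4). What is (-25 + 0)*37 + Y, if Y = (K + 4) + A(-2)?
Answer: -52652/57 ≈ -923.72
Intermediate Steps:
A(Q) = -2*Q*(-4 + Q)/9 (A(Q) = -(Q + Q)*(Q - 4)/9 = -2*Q*(-4 + Q)/9)
K = -1/19 (K = 1/(-19) = -1/19 ≈ -0.052632)
Y = 73/57 (Y = (-1/19 + 4) + (2/9)*(-2)*(4 - 1*(-2)) = 75/19 + (2/9)*(-2)*(4 + 2) = 75/19 + (2/9)*(-2)*6 = 75/19 - 8/3 = 73/57 ≈ 1.2807)
(-25 + 0)*37 + Y = (-25 + 0)*37 + 73/57 = -25*37 + 73/57 = -925 + 73/57 = -52652/57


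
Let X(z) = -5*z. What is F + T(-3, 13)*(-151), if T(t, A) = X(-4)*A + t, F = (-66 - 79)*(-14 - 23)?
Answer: -33442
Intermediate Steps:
F = 5365 (F = -145*(-37) = 5365)
T(t, A) = t + 20*A (T(t, A) = (-5*(-4))*A + t = 20*A + t = t + 20*A)
F + T(-3, 13)*(-151) = 5365 + (-3 + 20*13)*(-151) = 5365 + (-3 + 260)*(-151) = 5365 + 257*(-151) = 5365 - 38807 = -33442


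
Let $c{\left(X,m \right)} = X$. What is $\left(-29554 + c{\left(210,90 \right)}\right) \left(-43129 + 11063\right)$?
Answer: $940944704$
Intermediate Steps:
$\left(-29554 + c{\left(210,90 \right)}\right) \left(-43129 + 11063\right) = \left(-29554 + 210\right) \left(-43129 + 11063\right) = \left(-29344\right) \left(-32066\right) = 940944704$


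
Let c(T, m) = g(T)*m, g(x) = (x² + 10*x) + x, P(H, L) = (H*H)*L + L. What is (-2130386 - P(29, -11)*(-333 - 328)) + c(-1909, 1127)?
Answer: 4075186246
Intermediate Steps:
P(H, L) = L + L*H² (P(H, L) = H²*L + L = L*H² + L = L + L*H²)
g(x) = x² + 11*x
c(T, m) = T*m*(11 + T) (c(T, m) = (T*(11 + T))*m = T*m*(11 + T))
(-2130386 - P(29, -11)*(-333 - 328)) + c(-1909, 1127) = (-2130386 - (-11*(1 + 29²))*(-333 - 328)) - 1909*1127*(11 - 1909) = (-2130386 - (-11*(1 + 841))*(-661)) - 1909*1127*(-1898) = (-2130386 - (-11*842)*(-661)) + 4083438814 = (-2130386 - (-9262)*(-661)) + 4083438814 = (-2130386 - 1*6122182) + 4083438814 = (-2130386 - 6122182) + 4083438814 = -8252568 + 4083438814 = 4075186246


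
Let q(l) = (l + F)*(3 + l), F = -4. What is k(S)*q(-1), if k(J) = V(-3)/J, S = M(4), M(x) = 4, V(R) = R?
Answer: 15/2 ≈ 7.5000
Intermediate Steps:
S = 4
k(J) = -3/J
q(l) = (-4 + l)*(3 + l) (q(l) = (l - 4)*(3 + l) = (-4 + l)*(3 + l))
k(S)*q(-1) = (-3/4)*(-12 + (-1)**2 - 1*(-1)) = (-3*1/4)*(-12 + 1 + 1) = -3/4*(-10) = 15/2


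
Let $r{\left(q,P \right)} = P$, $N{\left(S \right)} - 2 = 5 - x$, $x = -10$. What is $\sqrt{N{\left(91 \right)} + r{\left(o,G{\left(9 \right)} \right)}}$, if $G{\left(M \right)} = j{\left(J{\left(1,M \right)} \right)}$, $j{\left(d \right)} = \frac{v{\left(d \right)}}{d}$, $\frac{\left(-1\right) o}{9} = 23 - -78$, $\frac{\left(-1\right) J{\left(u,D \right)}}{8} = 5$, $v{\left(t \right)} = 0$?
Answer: $\sqrt{17} \approx 4.1231$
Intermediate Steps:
$J{\left(u,D \right)} = -40$ ($J{\left(u,D \right)} = \left(-8\right) 5 = -40$)
$o = -909$ ($o = - 9 \left(23 - -78\right) = - 9 \left(23 + 78\right) = \left(-9\right) 101 = -909$)
$j{\left(d \right)} = 0$ ($j{\left(d \right)} = \frac{0}{d} = 0$)
$N{\left(S \right)} = 17$ ($N{\left(S \right)} = 2 + \left(5 - -10\right) = 2 + \left(5 + 10\right) = 2 + 15 = 17$)
$G{\left(M \right)} = 0$
$\sqrt{N{\left(91 \right)} + r{\left(o,G{\left(9 \right)} \right)}} = \sqrt{17 + 0} = \sqrt{17}$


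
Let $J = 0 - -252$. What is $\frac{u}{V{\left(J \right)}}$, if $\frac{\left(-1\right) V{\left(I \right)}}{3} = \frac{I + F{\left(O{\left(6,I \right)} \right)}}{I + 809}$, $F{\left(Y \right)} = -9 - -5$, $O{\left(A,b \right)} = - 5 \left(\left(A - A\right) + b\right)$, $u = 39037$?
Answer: $- \frac{41418257}{744} \approx -55670.0$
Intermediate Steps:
$O{\left(A,b \right)} = - 5 b$ ($O{\left(A,b \right)} = - 5 \left(0 + b\right) = - 5 b$)
$F{\left(Y \right)} = -4$ ($F{\left(Y \right)} = -9 + 5 = -4$)
$J = 252$ ($J = 0 + 252 = 252$)
$V{\left(I \right)} = - \frac{3 \left(-4 + I\right)}{809 + I}$ ($V{\left(I \right)} = - 3 \frac{I - 4}{I + 809} = - 3 \frac{-4 + I}{809 + I} = - \frac{3 \left(-4 + I\right)}{809 + I}$)
$\frac{u}{V{\left(J \right)}} = \frac{39037}{3 \frac{1}{809 + 252} \left(4 - 252\right)} = \frac{39037}{3 \cdot \frac{1}{1061} \left(4 - 252\right)} = \frac{39037}{3 \cdot \frac{1}{1061} \left(-248\right)} = \frac{39037}{- \frac{744}{1061}} = 39037 \left(- \frac{1061}{744}\right) = - \frac{41418257}{744}$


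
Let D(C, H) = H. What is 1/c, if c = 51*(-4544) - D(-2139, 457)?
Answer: -1/232201 ≈ -4.3066e-6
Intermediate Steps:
c = -232201 (c = 51*(-4544) - 1*457 = -231744 - 457 = -232201)
1/c = 1/(-232201) = -1/232201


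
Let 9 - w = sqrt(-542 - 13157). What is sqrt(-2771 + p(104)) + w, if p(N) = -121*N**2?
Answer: 9 - I*sqrt(13699) + 3*I*sqrt(145723) ≈ 9.0 + 1028.2*I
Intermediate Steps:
w = 9 - I*sqrt(13699) (w = 9 - sqrt(-542 - 13157) = 9 - sqrt(-13699) = 9 - I*sqrt(13699) ≈ 9.0 - 117.04*I)
sqrt(-2771 + p(104)) + w = sqrt(-2771 - 121*104**2) + (9 - I*sqrt(13699)) = sqrt(-2771 - 121*10816) + (9 - I*sqrt(13699)) = sqrt(-2771 - 1308736) + (9 - I*sqrt(13699)) = sqrt(-1311507) + (9 - I*sqrt(13699)) = 3*I*sqrt(145723) + (9 - I*sqrt(13699)) = 9 - I*sqrt(13699) + 3*I*sqrt(145723)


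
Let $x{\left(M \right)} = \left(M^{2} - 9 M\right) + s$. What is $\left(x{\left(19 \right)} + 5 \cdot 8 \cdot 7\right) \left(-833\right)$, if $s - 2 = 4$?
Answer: $-396508$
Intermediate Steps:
$s = 6$ ($s = 2 + 4 = 6$)
$x{\left(M \right)} = 6 + M^{2} - 9 M$ ($x{\left(M \right)} = \left(M^{2} - 9 M\right) + 6 = 6 + M^{2} - 9 M$)
$\left(x{\left(19 \right)} + 5 \cdot 8 \cdot 7\right) \left(-833\right) = \left(\left(6 + 19^{2} - 171\right) + 5 \cdot 8 \cdot 7\right) \left(-833\right) = \left(\left(6 + 361 - 171\right) + 40 \cdot 7\right) \left(-833\right) = \left(196 + 280\right) \left(-833\right) = 476 \left(-833\right) = -396508$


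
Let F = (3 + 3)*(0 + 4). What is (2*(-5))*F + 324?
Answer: 84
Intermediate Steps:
F = 24 (F = 6*4 = 24)
(2*(-5))*F + 324 = (2*(-5))*24 + 324 = -10*24 + 324 = -240 + 324 = 84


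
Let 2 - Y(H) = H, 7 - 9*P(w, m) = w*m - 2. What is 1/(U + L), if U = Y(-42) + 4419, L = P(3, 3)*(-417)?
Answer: 1/4463 ≈ 0.00022406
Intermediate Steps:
P(w, m) = 1 - m*w/9 (P(w, m) = 7/9 - (w*m - 2)/9 = 7/9 - (m*w - 2)/9 = 7/9 - (-2 + m*w)/9 = 7/9 + (2/9 - m*w/9) = 1 - m*w/9)
L = 0 (L = (1 - ⅑*3*3)*(-417) = (1 - 1)*(-417) = 0*(-417) = 0)
Y(H) = 2 - H
U = 4463 (U = (2 - 1*(-42)) + 4419 = (2 + 42) + 4419 = 44 + 4419 = 4463)
1/(U + L) = 1/(4463 + 0) = 1/4463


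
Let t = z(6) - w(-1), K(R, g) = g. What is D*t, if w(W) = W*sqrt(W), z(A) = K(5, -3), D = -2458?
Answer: 7374 - 2458*I ≈ 7374.0 - 2458.0*I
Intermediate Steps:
z(A) = -3
w(W) = W**(3/2)
t = -3 + I (t = -3 - (-1)**(3/2) = -3 - (-1)*I = -3 + I ≈ -3.0 + 1.0*I)
D*t = -2458*(-3 + I) = 7374 - 2458*I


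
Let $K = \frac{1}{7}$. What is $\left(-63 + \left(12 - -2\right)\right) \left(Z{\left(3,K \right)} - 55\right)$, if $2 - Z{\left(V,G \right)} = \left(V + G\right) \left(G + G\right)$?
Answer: $2641$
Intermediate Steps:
$K = \frac{1}{7} \approx 0.14286$
$Z{\left(V,G \right)} = 2 - 2 G \left(G + V\right)$ ($Z{\left(V,G \right)} = 2 - \left(V + G\right) \left(G + G\right) = 2 - \left(G + V\right) 2 G = 2 - 2 G \left(G + V\right)$)
$\left(-63 + \left(12 - -2\right)\right) \left(Z{\left(3,K \right)} - 55\right) = \left(-63 + \left(12 - -2\right)\right) \left(\left(2 - \frac{2}{49} - \frac{2}{7} \cdot 3\right) - 55\right) = \left(-63 + \left(12 + 2\right)\right) \left(\left(2 - \frac{2}{49} - \frac{6}{7}\right) - 55\right) = \left(-63 + 14\right) \left(\left(2 - \frac{2}{49} - \frac{6}{7}\right) - 55\right) = - 49 \left(\frac{54}{49} - 55\right) = \left(-49\right) \left(- \frac{2641}{49}\right) = 2641$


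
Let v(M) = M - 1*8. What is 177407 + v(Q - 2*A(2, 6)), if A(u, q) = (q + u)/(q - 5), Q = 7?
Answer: 177390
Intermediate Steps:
A(u, q) = (q + u)/(-5 + q)
v(M) = -8 + M (v(M) = M - 8 = -8 + M)
177407 + v(Q - 2*A(2, 6)) = 177407 + (-8 + (7 - 2*(6 + 2)/(-5 + 6))) = 177407 + (-8 + (7 - 2*8/1)) = 177407 + (-8 + (7 - 2*8)) = 177407 + (-8 + (7 - 16)) = 177407 + (-8 - 9) = 177407 - 17 = 177390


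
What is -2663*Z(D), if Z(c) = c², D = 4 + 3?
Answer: -130487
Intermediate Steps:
D = 7
-2663*Z(D) = -2663*7² = -2663*49 = -130487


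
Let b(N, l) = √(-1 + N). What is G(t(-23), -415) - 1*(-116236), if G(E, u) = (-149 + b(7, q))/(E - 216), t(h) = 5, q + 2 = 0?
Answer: 24525945/211 - √6/211 ≈ 1.1624e+5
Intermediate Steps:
q = -2 (q = -2 + 0 = -2)
G(E, u) = (-149 + √6)/(-216 + E) (G(E, u) = (-149 + √(-1 + 7))/(E - 216) = (-149 + √6)/(-216 + E))
G(t(-23), -415) - 1*(-116236) = (-149 + √6)/(-216 + 5) - 1*(-116236) = (-149 + √6)/(-211) + 116236 = -(-149 + √6)/211 + 116236 = (149/211 - √6/211) + 116236 = 24525945/211 - √6/211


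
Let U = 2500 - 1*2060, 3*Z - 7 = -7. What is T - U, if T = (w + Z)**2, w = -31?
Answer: 521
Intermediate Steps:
Z = 0 (Z = 7/3 + (1/3)*(-7) = 7/3 - 7/3 = 0)
T = 961 (T = (-31 + 0)**2 = (-31)**2 = 961)
U = 440 (U = 2500 - 2060 = 440)
T - U = 961 - 1*440 = 961 - 440 = 521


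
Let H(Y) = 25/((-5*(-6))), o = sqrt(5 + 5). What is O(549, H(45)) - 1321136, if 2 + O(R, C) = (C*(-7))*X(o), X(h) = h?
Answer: -1321138 - 35*sqrt(10)/6 ≈ -1.3212e+6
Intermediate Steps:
o = sqrt(10) ≈ 3.1623
H(Y) = 5/6 (H(Y) = 25/30 = 25*(1/30) = 5/6)
O(R, C) = -2 - 7*C*sqrt(10) (O(R, C) = -2 + (C*(-7))*sqrt(10) = -2 + (-7*C)*sqrt(10) = -2 - 7*C*sqrt(10))
O(549, H(45)) - 1321136 = (-2 - 7*5/6*sqrt(10)) - 1321136 = (-2 - 35*sqrt(10)/6) - 1321136 = -1321138 - 35*sqrt(10)/6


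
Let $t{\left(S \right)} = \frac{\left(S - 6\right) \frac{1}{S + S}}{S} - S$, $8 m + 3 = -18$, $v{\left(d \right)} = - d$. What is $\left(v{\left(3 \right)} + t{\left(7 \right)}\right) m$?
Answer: $\frac{2937}{112} \approx 26.223$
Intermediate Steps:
$m = - \frac{21}{8}$ ($m = - \frac{3}{8} + \frac{1}{8} \left(-18\right) = - \frac{3}{8} - \frac{9}{4} = - \frac{21}{8} \approx -2.625$)
$t{\left(S \right)} = - S + \frac{-6 + S}{2 S^{2}}$ ($t{\left(S \right)} = \frac{\left(-6 + S\right) \frac{1}{2 S}}{S} - S = \frac{\frac{1}{2} \frac{1}{S} \left(-6 + S\right)}{S} - S = \frac{-6 + S}{2 S^{2}} - S = - S + \frac{-6 + S}{2 S^{2}}$)
$\left(v{\left(3 \right)} + t{\left(7 \right)}\right) m = \left(\left(-1\right) 3 + \frac{-3 + \frac{1}{2} \cdot 7 - 7^{3}}{49}\right) \left(- \frac{21}{8}\right) = \left(-3 + \frac{-3 + \frac{7}{2} - 343}{49}\right) \left(- \frac{21}{8}\right) = \left(-3 + \frac{1}{49} \left(- \frac{685}{2}\right)\right) \left(- \frac{21}{8}\right) = \left(-3 - \frac{685}{98}\right) \left(- \frac{21}{8}\right) = \left(- \frac{979}{98}\right) \left(- \frac{21}{8}\right) = \frac{2937}{112}$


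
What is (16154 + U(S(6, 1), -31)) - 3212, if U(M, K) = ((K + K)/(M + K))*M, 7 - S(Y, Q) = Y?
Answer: 194161/15 ≈ 12944.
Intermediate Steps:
S(Y, Q) = 7 - Y
U(M, K) = 2*K*M/(K + M) (U(M, K) = ((2*K)/(K + M))*M = (2*K/(K + M))*M = 2*K*M/(K + M))
(16154 + U(S(6, 1), -31)) - 3212 = (16154 + 2*(-31)*(7 - 1*6)/(-31 + (7 - 1*6))) - 3212 = (16154 + 2*(-31)*(7 - 6)/(-31 + (7 - 6))) - 3212 = (16154 + 2*(-31)*1/(-31 + 1)) - 3212 = (16154 + 2*(-31)*1/(-30)) - 3212 = (16154 + 2*(-31)*1*(-1/30)) - 3212 = (16154 + 31/15) - 3212 = 242341/15 - 3212 = 194161/15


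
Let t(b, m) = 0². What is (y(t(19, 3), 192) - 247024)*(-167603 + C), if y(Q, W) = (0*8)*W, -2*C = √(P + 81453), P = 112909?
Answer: 41401963472 + 123512*√194362 ≈ 4.1456e+10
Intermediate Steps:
t(b, m) = 0
C = -√194362/2 (C = -√(112909 + 81453)/2 = -√194362/2 ≈ -220.43)
y(Q, W) = 0 (y(Q, W) = 0*W = 0)
(y(t(19, 3), 192) - 247024)*(-167603 + C) = (0 - 247024)*(-167603 - √194362/2) = -247024*(-167603 - √194362/2) = 41401963472 + 123512*√194362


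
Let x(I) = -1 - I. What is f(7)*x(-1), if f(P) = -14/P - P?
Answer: 0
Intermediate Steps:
f(P) = -P - 14/P
f(7)*x(-1) = (-1*7 - 14/7)*(-1 - 1*(-1)) = (-7 - 14*1/7)*(-1 + 1) = (-7 - 2)*0 = -9*0 = 0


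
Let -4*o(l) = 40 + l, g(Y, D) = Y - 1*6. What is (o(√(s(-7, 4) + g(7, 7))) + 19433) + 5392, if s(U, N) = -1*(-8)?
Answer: 99257/4 ≈ 24814.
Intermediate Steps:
s(U, N) = 8
g(Y, D) = -6 + Y (g(Y, D) = Y - 6 = -6 + Y)
o(l) = -10 - l/4 (o(l) = -(40 + l)/4 = -10 - l/4)
(o(√(s(-7, 4) + g(7, 7))) + 19433) + 5392 = ((-10 - √(8 + (-6 + 7))/4) + 19433) + 5392 = ((-10 - √(8 + 1)/4) + 19433) + 5392 = ((-10 - √9/4) + 19433) + 5392 = ((-10 - ¼*3) + 19433) + 5392 = ((-10 - ¾) + 19433) + 5392 = (-43/4 + 19433) + 5392 = 77689/4 + 5392 = 99257/4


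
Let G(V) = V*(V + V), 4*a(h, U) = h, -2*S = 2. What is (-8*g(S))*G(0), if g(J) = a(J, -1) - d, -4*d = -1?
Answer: 0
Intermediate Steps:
d = ¼ (d = -¼*(-1) = ¼ ≈ 0.25000)
S = -1 (S = -½*2 = -1)
a(h, U) = h/4
g(J) = -¼ + J/4 (g(J) = J/4 - 1*¼ = J/4 - ¼ = -¼ + J/4)
G(V) = 2*V² (G(V) = V*(2*V) = 2*V²)
(-8*g(S))*G(0) = (-8*(-¼ + (¼)*(-1)))*(2*0²) = (-8*(-¼ - ¼))*(2*0) = -8*(-½)*0 = 4*0 = 0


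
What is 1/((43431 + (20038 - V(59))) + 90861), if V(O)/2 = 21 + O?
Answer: 1/154170 ≈ 6.4863e-6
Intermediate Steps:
V(O) = 42 + 2*O (V(O) = 2*(21 + O) = 42 + 2*O)
1/((43431 + (20038 - V(59))) + 90861) = 1/((43431 + (20038 - (42 + 2*59))) + 90861) = 1/((43431 + (20038 - (42 + 118))) + 90861) = 1/((43431 + (20038 - 1*160)) + 90861) = 1/((43431 + (20038 - 160)) + 90861) = 1/((43431 + 19878) + 90861) = 1/(63309 + 90861) = 1/154170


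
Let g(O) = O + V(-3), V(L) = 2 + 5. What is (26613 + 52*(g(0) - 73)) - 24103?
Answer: -922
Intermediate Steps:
V(L) = 7
g(O) = 7 + O (g(O) = O + 7 = 7 + O)
(26613 + 52*(g(0) - 73)) - 24103 = (26613 + 52*((7 + 0) - 73)) - 24103 = (26613 + 52*(7 - 73)) - 24103 = (26613 + 52*(-66)) - 24103 = (26613 - 3432) - 24103 = 23181 - 24103 = -922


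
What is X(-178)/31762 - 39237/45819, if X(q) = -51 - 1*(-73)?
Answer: -207539596/242550513 ≈ -0.85565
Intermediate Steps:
X(q) = 22 (X(q) = -51 + 73 = 22)
X(-178)/31762 - 39237/45819 = 22/31762 - 39237/45819 = 22*(1/31762) - 39237*1/45819 = 11/15881 - 13079/15273 = -207539596/242550513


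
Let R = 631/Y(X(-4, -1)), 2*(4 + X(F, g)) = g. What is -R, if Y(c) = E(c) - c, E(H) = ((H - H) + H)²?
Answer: -2524/99 ≈ -25.495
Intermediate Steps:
X(F, g) = -4 + g/2
E(H) = H² (E(H) = (0 + H)² = H²)
Y(c) = c² - c
R = 2524/99 (R = 631/(((-4 + (½)*(-1))*(-1 + (-4 + (½)*(-1))))) = 631/(((-4 - ½)*(-1 + (-4 - ½)))) = 631/((-9*(-1 - 9/2)/2)) = 631/((-9/2*(-11/2))) = 631/(99/4) = 631*(4/99) = 2524/99 ≈ 25.495)
-R = -1*2524/99 = -2524/99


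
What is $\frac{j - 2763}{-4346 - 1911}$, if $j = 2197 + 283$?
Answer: $\frac{283}{6257} \approx 0.045229$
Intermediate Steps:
$j = 2480$
$\frac{j - 2763}{-4346 - 1911} = \frac{2480 - 2763}{-4346 - 1911} = - \frac{283}{-6257} = \left(-283\right) \left(- \frac{1}{6257}\right) = \frac{283}{6257}$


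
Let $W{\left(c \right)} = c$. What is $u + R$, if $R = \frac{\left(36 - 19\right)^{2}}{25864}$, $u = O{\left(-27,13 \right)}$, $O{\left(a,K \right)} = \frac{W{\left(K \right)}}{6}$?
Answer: $\frac{168983}{77592} \approx 2.1778$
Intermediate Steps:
$O{\left(a,K \right)} = \frac{K}{6}$
$u = \frac{13}{6}$ ($u = \frac{1}{6} \cdot 13 = \frac{13}{6} \approx 2.1667$)
$R = \frac{289}{25864}$ ($R = 17^{2} \cdot \frac{1}{25864} = 289 \cdot \frac{1}{25864} = \frac{289}{25864} \approx 0.011174$)
$u + R = \frac{13}{6} + \frac{289}{25864} = \frac{168983}{77592}$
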